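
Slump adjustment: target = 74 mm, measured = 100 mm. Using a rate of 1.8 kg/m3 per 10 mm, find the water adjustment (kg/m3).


Difference = 74 - 100 = -26 mm
Water adjustment = -26 * 1.8 / 10 = -4.7 kg/m3

-4.7


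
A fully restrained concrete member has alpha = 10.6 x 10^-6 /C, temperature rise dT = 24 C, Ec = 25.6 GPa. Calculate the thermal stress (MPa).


sigma = alpha * dT * Ec
= 10.6e-6 * 24 * 25.6 * 1000
= 6.513 MPa

6.513


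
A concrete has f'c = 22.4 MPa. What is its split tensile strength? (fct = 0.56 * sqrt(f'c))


fct = 0.56 * sqrt(22.4)
= 0.56 * 4.733
= 2.65 MPa

2.65


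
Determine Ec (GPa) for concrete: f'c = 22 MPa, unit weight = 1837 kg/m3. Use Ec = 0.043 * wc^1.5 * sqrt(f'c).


Ec = 0.043 * 1837^1.5 * sqrt(22) / 1000
= 15.88 GPa

15.88


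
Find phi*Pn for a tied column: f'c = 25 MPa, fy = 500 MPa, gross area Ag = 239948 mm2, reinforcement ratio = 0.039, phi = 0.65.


Ast = rho * Ag = 0.039 * 239948 = 9357.972 mm2
phi*Pn = 0.65 * 0.80 * (0.85 * 25 * (239948 - 9357.972) + 500 * 9357.972) / 1000
= 4981.09 kN

4981.09


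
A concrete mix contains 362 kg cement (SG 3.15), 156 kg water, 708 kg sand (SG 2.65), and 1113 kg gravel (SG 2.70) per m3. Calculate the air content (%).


Vol cement = 362 / (3.15 * 1000) = 0.114921 m3
Vol water = 156 / 1000 = 0.156 m3
Vol sand = 708 / (2.65 * 1000) = 0.26717 m3
Vol gravel = 1113 / (2.70 * 1000) = 0.412222 m3
Total solid + water volume = 0.950313 m3
Air = (1 - 0.950313) * 100 = 4.97%

4.97


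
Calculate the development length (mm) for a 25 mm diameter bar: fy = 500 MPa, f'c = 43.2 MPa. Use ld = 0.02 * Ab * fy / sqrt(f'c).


Ab = pi * 25^2 / 4 = 490.874 mm2
ld = 0.02 * 490.874 * 500 / sqrt(43.2)
= 746.8 mm

746.8


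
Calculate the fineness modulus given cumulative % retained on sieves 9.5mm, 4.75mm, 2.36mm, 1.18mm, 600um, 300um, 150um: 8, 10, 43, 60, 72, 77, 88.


FM = sum(cumulative % retained) / 100
= 358 / 100
= 3.58

3.58


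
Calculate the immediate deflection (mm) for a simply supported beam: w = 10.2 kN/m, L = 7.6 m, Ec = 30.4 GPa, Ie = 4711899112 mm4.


Convert: L = 7.6 m = 7600 mm, Ec = 30.4 GPa = 30400 MPa
delta = 5 * 10.2 * 7600^4 / (384 * 30400 * 4711899112)
= 3.09 mm

3.09


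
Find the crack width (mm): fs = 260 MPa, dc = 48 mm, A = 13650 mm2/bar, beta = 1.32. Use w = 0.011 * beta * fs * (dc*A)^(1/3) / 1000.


w = 0.011 * beta * fs * (dc * A)^(1/3) / 1000
= 0.011 * 1.32 * 260 * (48 * 13650)^(1/3) / 1000
= 0.328 mm

0.328


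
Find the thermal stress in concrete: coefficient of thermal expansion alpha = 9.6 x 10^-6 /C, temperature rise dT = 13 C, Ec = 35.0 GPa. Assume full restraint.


sigma = alpha * dT * Ec
= 9.6e-6 * 13 * 35.0 * 1000
= 4.368 MPa

4.368


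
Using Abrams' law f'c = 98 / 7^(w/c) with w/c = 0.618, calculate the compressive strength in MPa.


f'c = 98 / 7^0.618
= 98 / 3.329
= 29.44 MPa

29.44


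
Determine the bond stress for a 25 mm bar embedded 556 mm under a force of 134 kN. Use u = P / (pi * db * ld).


u = P / (pi * db * ld)
= 134 * 1000 / (pi * 25 * 556)
= 3.069 MPa

3.069


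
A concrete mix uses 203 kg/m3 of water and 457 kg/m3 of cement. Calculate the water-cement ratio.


w/c = water / cement
w/c = 203 / 457 = 0.444

0.444


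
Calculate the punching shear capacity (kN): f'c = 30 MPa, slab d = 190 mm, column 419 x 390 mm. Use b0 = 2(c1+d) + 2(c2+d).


b0 = 2*(419 + 190) + 2*(390 + 190) = 2378 mm
Vc = 0.33 * sqrt(30) * 2378 * 190 / 1000
= 816.66 kN

816.66


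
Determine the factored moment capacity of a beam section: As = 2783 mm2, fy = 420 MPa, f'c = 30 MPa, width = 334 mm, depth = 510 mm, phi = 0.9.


a = As * fy / (0.85 * f'c * b)
= 2783 * 420 / (0.85 * 30 * 334)
= 137.2385 mm
Mn = As * fy * (d - a/2) / 10^6
= 515.9123 kN-m
phi*Mn = 0.9 * 515.9123 = 464.32 kN-m

464.32


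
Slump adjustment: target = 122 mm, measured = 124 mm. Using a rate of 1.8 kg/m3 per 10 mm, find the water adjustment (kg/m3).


Difference = 122 - 124 = -2 mm
Water adjustment = -2 * 1.8 / 10 = -0.4 kg/m3

-0.4


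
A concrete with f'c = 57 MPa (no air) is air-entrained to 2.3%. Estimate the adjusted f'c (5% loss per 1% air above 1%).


Strength loss = (2.3 - 1) * 5 = 6.5%
f'c = 57 * (1 - 6.5/100)
= 53.3 MPa

53.3


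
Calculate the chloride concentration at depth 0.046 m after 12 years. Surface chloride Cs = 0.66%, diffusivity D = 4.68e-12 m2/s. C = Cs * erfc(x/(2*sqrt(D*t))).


t_seconds = 12 * 365.25 * 24 * 3600 = 378691200.0 s
arg = 0.046 / (2 * sqrt(4.68e-12 * 378691200.0))
= 0.5463
erfc(0.5463) = 0.4397
C = 0.66 * 0.4397 = 0.2902%

0.2902


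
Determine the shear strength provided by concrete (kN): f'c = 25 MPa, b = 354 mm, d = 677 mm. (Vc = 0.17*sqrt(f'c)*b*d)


Vc = 0.17 * sqrt(25) * 354 * 677 / 1000
= 203.71 kN

203.71


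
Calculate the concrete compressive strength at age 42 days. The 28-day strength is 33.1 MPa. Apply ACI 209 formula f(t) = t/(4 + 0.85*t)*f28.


f(42) = 42 / (4 + 0.85 * 42) * 33.1
= 42 / 39.7 * 33.1
= 35.02 MPa

35.02


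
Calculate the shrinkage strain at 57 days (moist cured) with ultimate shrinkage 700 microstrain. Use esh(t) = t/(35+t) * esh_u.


esh(57) = 57 / (35 + 57) * 700
= 57 / 92 * 700
= 433.7 microstrain

433.7


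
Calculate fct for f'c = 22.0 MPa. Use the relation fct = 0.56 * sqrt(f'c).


fct = 0.56 * sqrt(22.0)
= 0.56 * 4.69
= 2.627 MPa

2.627


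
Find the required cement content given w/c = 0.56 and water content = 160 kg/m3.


Cement = water / (w/c)
= 160 / 0.56
= 285.7 kg/m3

285.7


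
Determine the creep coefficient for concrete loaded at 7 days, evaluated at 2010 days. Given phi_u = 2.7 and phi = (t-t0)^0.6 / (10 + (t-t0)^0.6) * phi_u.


dt = 2010 - 7 = 2003
phi = 2003^0.6 / (10 + 2003^0.6) * 2.7
= 2.445

2.445


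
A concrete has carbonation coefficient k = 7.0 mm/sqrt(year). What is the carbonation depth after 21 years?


depth = k * sqrt(t)
= 7.0 * sqrt(21)
= 32.08 mm

32.08


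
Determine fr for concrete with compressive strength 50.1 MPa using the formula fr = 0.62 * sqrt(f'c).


fr = 0.62 * sqrt(50.1)
= 4.388 MPa

4.388


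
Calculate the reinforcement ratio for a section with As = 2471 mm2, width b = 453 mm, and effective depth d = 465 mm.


rho = As / (b * d)
= 2471 / (453 * 465)
= 0.0117

0.0117


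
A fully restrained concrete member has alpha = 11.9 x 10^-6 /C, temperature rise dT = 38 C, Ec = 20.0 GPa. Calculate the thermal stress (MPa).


sigma = alpha * dT * Ec
= 11.9e-6 * 38 * 20.0 * 1000
= 9.044 MPa

9.044


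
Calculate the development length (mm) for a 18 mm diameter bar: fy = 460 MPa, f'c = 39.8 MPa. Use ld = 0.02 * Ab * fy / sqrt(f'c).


Ab = pi * 18^2 / 4 = 254.469 mm2
ld = 0.02 * 254.469 * 460 / sqrt(39.8)
= 371.1 mm

371.1


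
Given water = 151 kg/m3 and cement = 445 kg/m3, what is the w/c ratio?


w/c = water / cement
w/c = 151 / 445 = 0.339

0.339


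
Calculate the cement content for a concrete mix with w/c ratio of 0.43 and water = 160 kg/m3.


Cement = water / (w/c)
= 160 / 0.43
= 372.1 kg/m3

372.1


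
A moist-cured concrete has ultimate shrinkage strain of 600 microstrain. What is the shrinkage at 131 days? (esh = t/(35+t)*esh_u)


esh(131) = 131 / (35 + 131) * 600
= 131 / 166 * 600
= 473.5 microstrain

473.5


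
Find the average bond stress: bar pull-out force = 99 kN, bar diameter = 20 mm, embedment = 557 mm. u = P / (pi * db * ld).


u = P / (pi * db * ld)
= 99 * 1000 / (pi * 20 * 557)
= 2.829 MPa

2.829


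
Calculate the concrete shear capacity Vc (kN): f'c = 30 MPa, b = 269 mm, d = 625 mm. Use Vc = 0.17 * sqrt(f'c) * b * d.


Vc = 0.17 * sqrt(30) * 269 * 625 / 1000
= 156.55 kN

156.55


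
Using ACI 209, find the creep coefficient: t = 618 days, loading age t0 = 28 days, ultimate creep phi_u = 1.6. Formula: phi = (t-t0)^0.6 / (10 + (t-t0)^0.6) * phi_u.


dt = 618 - 28 = 590
phi = 590^0.6 / (10 + 590^0.6) * 1.6
= 1.314

1.314


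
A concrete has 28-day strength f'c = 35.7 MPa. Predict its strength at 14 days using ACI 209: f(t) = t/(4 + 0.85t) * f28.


f(14) = 14 / (4 + 0.85 * 14) * 35.7
= 14 / 15.9 * 35.7
= 31.43 MPa

31.43


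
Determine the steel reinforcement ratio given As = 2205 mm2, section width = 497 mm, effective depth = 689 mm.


rho = As / (b * d)
= 2205 / (497 * 689)
= 0.0064

0.0064


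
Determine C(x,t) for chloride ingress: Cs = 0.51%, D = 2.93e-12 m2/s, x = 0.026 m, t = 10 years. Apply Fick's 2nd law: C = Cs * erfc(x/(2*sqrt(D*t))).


t_seconds = 10 * 365.25 * 24 * 3600 = 315576000.0 s
arg = 0.026 / (2 * sqrt(2.93e-12 * 315576000.0))
= 0.4275
erfc(0.4275) = 0.5454
C = 0.51 * 0.5454 = 0.2782%

0.2782


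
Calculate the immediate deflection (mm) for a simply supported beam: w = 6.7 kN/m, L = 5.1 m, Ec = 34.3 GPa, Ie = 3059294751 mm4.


Convert: L = 5.1 m = 5100 mm, Ec = 34.3 GPa = 34300 MPa
delta = 5 * 6.7 * 5100^4 / (384 * 34300 * 3059294751)
= 0.56 mm

0.56


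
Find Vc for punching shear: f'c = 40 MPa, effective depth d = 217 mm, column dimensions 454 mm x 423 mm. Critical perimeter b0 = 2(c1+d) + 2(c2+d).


b0 = 2*(454 + 217) + 2*(423 + 217) = 2622 mm
Vc = 0.33 * sqrt(40) * 2622 * 217 / 1000
= 1187.51 kN

1187.51


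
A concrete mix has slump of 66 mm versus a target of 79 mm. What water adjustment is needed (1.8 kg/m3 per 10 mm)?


Difference = 79 - 66 = 13 mm
Water adjustment = 13 * 1.8 / 10 = 2.3 kg/m3

2.3


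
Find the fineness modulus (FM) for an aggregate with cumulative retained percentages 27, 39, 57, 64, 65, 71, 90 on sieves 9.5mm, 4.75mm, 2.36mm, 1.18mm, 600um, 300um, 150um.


FM = sum(cumulative % retained) / 100
= 413 / 100
= 4.13

4.13


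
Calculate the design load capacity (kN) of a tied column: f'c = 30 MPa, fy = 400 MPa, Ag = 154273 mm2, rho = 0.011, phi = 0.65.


Ast = rho * Ag = 0.011 * 154273 = 1697.003 mm2
phi*Pn = 0.65 * 0.80 * (0.85 * 30 * (154273 - 1697.003) + 400 * 1697.003) / 1000
= 2376.13 kN

2376.13


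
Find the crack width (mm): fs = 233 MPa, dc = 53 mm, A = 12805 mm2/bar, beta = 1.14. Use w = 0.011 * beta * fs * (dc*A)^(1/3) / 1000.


w = 0.011 * beta * fs * (dc * A)^(1/3) / 1000
= 0.011 * 1.14 * 233 * (53 * 12805)^(1/3) / 1000
= 0.257 mm

0.257


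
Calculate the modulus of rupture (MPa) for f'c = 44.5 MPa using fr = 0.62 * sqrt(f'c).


fr = 0.62 * sqrt(44.5)
= 4.136 MPa

4.136


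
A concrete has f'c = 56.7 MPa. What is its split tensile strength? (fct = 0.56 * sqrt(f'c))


fct = 0.56 * sqrt(56.7)
= 0.56 * 7.53
= 4.217 MPa

4.217


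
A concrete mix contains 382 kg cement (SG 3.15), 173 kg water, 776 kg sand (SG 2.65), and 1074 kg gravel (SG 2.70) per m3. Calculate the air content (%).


Vol cement = 382 / (3.15 * 1000) = 0.12127 m3
Vol water = 173 / 1000 = 0.173 m3
Vol sand = 776 / (2.65 * 1000) = 0.29283 m3
Vol gravel = 1074 / (2.70 * 1000) = 0.397778 m3
Total solid + water volume = 0.984878 m3
Air = (1 - 0.984878) * 100 = 1.51%

1.51


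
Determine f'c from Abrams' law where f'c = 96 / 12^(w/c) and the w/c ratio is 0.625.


f'c = 96 / 12^0.625
= 96 / 4.726
= 20.31 MPa

20.31


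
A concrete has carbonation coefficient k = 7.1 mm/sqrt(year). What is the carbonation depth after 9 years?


depth = k * sqrt(t)
= 7.1 * sqrt(9)
= 21.3 mm

21.3


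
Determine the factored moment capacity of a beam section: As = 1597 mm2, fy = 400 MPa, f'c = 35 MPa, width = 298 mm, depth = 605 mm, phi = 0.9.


a = As * fy / (0.85 * f'c * b)
= 1597 * 400 / (0.85 * 35 * 298)
= 72.0546 mm
Mn = As * fy * (d - a/2) / 10^6
= 363.4598 kN-m
phi*Mn = 0.9 * 363.4598 = 327.11 kN-m

327.11


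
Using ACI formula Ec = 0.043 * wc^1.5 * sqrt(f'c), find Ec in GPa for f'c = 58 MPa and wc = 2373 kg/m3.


Ec = 0.043 * 2373^1.5 * sqrt(58) / 1000
= 37.86 GPa

37.86


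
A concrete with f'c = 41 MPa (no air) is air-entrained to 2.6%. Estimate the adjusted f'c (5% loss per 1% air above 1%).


Strength loss = (2.6 - 1) * 5 = 8.0%
f'c = 41 * (1 - 8.0/100)
= 37.72 MPa

37.72


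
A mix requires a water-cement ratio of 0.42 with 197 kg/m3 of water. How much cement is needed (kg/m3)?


Cement = water / (w/c)
= 197 / 0.42
= 469.0 kg/m3

469.0


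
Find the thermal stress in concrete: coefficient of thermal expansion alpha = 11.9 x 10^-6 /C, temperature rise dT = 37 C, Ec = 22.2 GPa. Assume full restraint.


sigma = alpha * dT * Ec
= 11.9e-6 * 37 * 22.2 * 1000
= 9.775 MPa

9.775


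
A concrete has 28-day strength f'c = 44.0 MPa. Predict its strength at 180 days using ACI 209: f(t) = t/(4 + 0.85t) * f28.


f(180) = 180 / (4 + 0.85 * 180) * 44.0
= 180 / 157.0 * 44.0
= 50.45 MPa

50.45


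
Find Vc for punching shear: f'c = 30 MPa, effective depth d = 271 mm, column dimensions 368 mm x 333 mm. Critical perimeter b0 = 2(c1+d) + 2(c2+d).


b0 = 2*(368 + 271) + 2*(333 + 271) = 2486 mm
Vc = 0.33 * sqrt(30) * 2486 * 271 / 1000
= 1217.71 kN

1217.71


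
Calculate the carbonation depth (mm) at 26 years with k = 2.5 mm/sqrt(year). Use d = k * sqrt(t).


depth = k * sqrt(t)
= 2.5 * sqrt(26)
= 12.75 mm

12.75


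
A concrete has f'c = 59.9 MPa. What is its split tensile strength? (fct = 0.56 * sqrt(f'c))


fct = 0.56 * sqrt(59.9)
= 0.56 * 7.74
= 4.334 MPa

4.334


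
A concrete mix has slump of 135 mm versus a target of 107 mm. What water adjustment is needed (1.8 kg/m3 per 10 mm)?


Difference = 107 - 135 = -28 mm
Water adjustment = -28 * 1.8 / 10 = -5.0 kg/m3

-5.0


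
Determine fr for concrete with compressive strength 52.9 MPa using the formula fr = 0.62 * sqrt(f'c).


fr = 0.62 * sqrt(52.9)
= 4.509 MPa

4.509


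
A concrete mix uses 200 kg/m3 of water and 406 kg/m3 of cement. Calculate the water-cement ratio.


w/c = water / cement
w/c = 200 / 406 = 0.493

0.493


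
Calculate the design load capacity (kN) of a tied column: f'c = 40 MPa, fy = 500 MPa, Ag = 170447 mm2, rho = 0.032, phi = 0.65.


Ast = rho * Ag = 0.032 * 170447 = 5454.304 mm2
phi*Pn = 0.65 * 0.80 * (0.85 * 40 * (170447 - 5454.304) + 500 * 5454.304) / 1000
= 4335.19 kN

4335.19


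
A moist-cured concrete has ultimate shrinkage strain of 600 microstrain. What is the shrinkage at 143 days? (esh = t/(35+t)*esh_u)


esh(143) = 143 / (35 + 143) * 600
= 143 / 178 * 600
= 482.0 microstrain

482.0


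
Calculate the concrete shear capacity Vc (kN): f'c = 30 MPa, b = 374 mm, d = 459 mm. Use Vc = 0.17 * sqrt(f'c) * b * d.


Vc = 0.17 * sqrt(30) * 374 * 459 / 1000
= 159.84 kN

159.84


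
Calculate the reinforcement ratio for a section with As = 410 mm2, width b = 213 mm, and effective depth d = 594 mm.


rho = As / (b * d)
= 410 / (213 * 594)
= 0.0032

0.0032


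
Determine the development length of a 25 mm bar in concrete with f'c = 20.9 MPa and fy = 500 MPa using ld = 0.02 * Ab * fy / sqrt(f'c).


Ab = pi * 25^2 / 4 = 490.874 mm2
ld = 0.02 * 490.874 * 500 / sqrt(20.9)
= 1073.7 mm

1073.7


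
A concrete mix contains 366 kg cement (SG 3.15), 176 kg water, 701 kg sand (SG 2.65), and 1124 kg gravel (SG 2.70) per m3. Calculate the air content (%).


Vol cement = 366 / (3.15 * 1000) = 0.11619 m3
Vol water = 176 / 1000 = 0.176 m3
Vol sand = 701 / (2.65 * 1000) = 0.264528 m3
Vol gravel = 1124 / (2.70 * 1000) = 0.416296 m3
Total solid + water volume = 0.973015 m3
Air = (1 - 0.973015) * 100 = 2.7%

2.7


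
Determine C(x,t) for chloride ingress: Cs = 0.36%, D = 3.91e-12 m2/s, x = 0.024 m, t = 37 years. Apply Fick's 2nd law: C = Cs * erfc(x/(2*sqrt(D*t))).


t_seconds = 37 * 365.25 * 24 * 3600 = 1167631200.0 s
arg = 0.024 / (2 * sqrt(3.91e-12 * 1167631200.0))
= 0.1776
erfc(0.1776) = 0.8017
C = 0.36 * 0.8017 = 0.2886%

0.2886


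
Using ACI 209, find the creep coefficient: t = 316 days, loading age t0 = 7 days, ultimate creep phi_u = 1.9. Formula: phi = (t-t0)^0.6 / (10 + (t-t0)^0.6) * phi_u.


dt = 316 - 7 = 309
phi = 309^0.6 / (10 + 309^0.6) * 1.9
= 1.439

1.439


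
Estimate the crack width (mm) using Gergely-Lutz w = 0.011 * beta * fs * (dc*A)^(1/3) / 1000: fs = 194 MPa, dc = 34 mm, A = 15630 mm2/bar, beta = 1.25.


w = 0.011 * beta * fs * (dc * A)^(1/3) / 1000
= 0.011 * 1.25 * 194 * (34 * 15630)^(1/3) / 1000
= 0.216 mm

0.216


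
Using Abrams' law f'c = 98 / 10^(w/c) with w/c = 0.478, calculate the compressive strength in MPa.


f'c = 98 / 10^0.478
= 98 / 3.006
= 32.6 MPa

32.6


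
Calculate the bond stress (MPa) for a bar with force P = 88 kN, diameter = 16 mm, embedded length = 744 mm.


u = P / (pi * db * ld)
= 88 * 1000 / (pi * 16 * 744)
= 2.353 MPa

2.353


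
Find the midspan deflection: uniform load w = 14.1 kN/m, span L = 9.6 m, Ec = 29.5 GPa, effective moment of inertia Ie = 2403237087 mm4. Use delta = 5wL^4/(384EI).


Convert: L = 9.6 m = 9600 mm, Ec = 29.5 GPa = 29500 MPa
delta = 5 * 14.1 * 9600^4 / (384 * 29500 * 2403237087)
= 22.0 mm

22.0


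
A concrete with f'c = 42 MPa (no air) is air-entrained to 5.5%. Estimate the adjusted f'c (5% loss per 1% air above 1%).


Strength loss = (5.5 - 1) * 5 = 22.5%
f'c = 42 * (1 - 22.5/100)
= 32.55 MPa

32.55


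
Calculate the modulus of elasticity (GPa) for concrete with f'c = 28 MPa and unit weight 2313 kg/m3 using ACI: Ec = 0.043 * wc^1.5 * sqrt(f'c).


Ec = 0.043 * 2313^1.5 * sqrt(28) / 1000
= 25.31 GPa

25.31


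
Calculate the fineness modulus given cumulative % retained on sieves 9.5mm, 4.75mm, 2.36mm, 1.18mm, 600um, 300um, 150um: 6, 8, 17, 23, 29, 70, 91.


FM = sum(cumulative % retained) / 100
= 244 / 100
= 2.44

2.44


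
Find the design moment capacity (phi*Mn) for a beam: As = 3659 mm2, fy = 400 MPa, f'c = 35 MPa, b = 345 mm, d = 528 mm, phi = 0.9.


a = As * fy / (0.85 * f'c * b)
= 3659 * 400 / (0.85 * 35 * 345)
= 142.599 mm
Mn = As * fy * (d - a/2) / 10^6
= 668.4269 kN-m
phi*Mn = 0.9 * 668.4269 = 601.58 kN-m

601.58


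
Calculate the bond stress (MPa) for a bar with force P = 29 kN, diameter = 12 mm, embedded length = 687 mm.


u = P / (pi * db * ld)
= 29 * 1000 / (pi * 12 * 687)
= 1.12 MPa

1.12


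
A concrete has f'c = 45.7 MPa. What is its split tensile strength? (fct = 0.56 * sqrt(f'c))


fct = 0.56 * sqrt(45.7)
= 0.56 * 6.76
= 3.786 MPa

3.786


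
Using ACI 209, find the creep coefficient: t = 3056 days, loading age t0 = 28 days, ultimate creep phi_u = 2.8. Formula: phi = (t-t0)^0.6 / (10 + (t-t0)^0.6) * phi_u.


dt = 3056 - 28 = 3028
phi = 3028^0.6 / (10 + 3028^0.6) * 2.8
= 2.589

2.589


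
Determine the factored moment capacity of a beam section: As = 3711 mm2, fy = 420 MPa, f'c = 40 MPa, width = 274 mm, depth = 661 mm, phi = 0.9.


a = As * fy / (0.85 * f'c * b)
= 3711 * 420 / (0.85 * 40 * 274)
= 167.3057 mm
Mn = As * fy * (d - a/2) / 10^6
= 899.8648 kN-m
phi*Mn = 0.9 * 899.8648 = 809.88 kN-m

809.88


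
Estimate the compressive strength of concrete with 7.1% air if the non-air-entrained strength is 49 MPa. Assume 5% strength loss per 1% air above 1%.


Strength loss = (7.1 - 1) * 5 = 30.5%
f'c = 49 * (1 - 30.5/100)
= 34.05 MPa

34.05


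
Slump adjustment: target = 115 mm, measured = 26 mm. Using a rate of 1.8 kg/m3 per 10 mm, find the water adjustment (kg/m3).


Difference = 115 - 26 = 89 mm
Water adjustment = 89 * 1.8 / 10 = 16.0 kg/m3

16.0


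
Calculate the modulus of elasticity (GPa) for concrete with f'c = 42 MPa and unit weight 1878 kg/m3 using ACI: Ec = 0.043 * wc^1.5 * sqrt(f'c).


Ec = 0.043 * 1878^1.5 * sqrt(42) / 1000
= 22.68 GPa

22.68


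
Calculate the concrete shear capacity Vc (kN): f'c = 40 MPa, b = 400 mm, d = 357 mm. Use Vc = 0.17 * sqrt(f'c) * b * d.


Vc = 0.17 * sqrt(40) * 400 * 357 / 1000
= 153.53 kN

153.53


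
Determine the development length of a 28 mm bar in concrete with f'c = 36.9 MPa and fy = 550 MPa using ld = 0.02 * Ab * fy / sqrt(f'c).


Ab = pi * 28^2 / 4 = 615.752 mm2
ld = 0.02 * 615.752 * 550 / sqrt(36.9)
= 1115.0 mm

1115.0


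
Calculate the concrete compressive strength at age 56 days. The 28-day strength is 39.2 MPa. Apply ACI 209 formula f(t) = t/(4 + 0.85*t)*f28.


f(56) = 56 / (4 + 0.85 * 56) * 39.2
= 56 / 51.6 * 39.2
= 42.54 MPa

42.54


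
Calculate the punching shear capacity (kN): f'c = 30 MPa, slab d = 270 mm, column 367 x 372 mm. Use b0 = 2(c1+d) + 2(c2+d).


b0 = 2*(367 + 270) + 2*(372 + 270) = 2558 mm
Vc = 0.33 * sqrt(30) * 2558 * 270 / 1000
= 1248.36 kN

1248.36


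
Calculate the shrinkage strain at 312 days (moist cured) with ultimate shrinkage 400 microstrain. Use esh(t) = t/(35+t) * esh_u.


esh(312) = 312 / (35 + 312) * 400
= 312 / 347 * 400
= 359.7 microstrain

359.7


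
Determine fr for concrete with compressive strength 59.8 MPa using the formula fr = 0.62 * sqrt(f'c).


fr = 0.62 * sqrt(59.8)
= 4.794 MPa

4.794


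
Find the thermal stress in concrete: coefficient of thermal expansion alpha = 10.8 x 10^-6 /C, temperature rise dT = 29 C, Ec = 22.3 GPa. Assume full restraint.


sigma = alpha * dT * Ec
= 10.8e-6 * 29 * 22.3 * 1000
= 6.984 MPa

6.984


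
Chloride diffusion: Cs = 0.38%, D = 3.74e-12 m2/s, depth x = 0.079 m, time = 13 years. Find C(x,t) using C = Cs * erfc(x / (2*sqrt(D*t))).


t_seconds = 13 * 365.25 * 24 * 3600 = 410248800.0 s
arg = 0.079 / (2 * sqrt(3.74e-12 * 410248800.0))
= 1.0084
erfc(1.0084) = 0.1538
C = 0.38 * 0.1538 = 0.0585%

0.0585


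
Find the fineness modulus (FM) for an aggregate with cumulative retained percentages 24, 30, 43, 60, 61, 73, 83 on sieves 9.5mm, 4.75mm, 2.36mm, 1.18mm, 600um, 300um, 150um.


FM = sum(cumulative % retained) / 100
= 374 / 100
= 3.74

3.74


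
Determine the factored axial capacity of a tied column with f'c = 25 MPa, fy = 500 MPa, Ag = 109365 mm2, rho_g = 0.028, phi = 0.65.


Ast = rho * Ag = 0.028 * 109365 = 3062.22 mm2
phi*Pn = 0.65 * 0.80 * (0.85 * 25 * (109365 - 3062.22) + 500 * 3062.22) / 1000
= 1970.82 kN

1970.82


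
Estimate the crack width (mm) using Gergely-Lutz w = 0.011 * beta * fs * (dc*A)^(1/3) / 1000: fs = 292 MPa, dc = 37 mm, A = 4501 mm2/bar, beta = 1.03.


w = 0.011 * beta * fs * (dc * A)^(1/3) / 1000
= 0.011 * 1.03 * 292 * (37 * 4501)^(1/3) / 1000
= 0.182 mm

0.182


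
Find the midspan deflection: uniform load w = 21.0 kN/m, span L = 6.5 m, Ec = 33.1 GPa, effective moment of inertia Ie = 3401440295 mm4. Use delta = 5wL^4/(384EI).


Convert: L = 6.5 m = 6500 mm, Ec = 33.1 GPa = 33100 MPa
delta = 5 * 21.0 * 6500^4 / (384 * 33100 * 3401440295)
= 4.34 mm

4.34


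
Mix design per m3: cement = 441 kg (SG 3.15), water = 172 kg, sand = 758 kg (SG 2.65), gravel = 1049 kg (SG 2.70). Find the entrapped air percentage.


Vol cement = 441 / (3.15 * 1000) = 0.14 m3
Vol water = 172 / 1000 = 0.172 m3
Vol sand = 758 / (2.65 * 1000) = 0.286038 m3
Vol gravel = 1049 / (2.70 * 1000) = 0.388519 m3
Total solid + water volume = 0.986556 m3
Air = (1 - 0.986556) * 100 = 1.34%

1.34


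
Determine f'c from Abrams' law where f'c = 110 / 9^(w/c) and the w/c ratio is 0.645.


f'c = 110 / 9^0.645
= 110 / 4.126
= 26.66 MPa

26.66


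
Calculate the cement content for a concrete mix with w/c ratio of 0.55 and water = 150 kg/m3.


Cement = water / (w/c)
= 150 / 0.55
= 272.7 kg/m3

272.7


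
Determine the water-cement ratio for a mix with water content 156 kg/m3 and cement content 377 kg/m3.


w/c = water / cement
w/c = 156 / 377 = 0.414

0.414


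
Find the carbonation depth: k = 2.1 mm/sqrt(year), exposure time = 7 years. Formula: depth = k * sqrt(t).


depth = k * sqrt(t)
= 2.1 * sqrt(7)
= 5.56 mm

5.56


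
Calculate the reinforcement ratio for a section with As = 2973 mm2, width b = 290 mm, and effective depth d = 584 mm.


rho = As / (b * d)
= 2973 / (290 * 584)
= 0.0176

0.0176


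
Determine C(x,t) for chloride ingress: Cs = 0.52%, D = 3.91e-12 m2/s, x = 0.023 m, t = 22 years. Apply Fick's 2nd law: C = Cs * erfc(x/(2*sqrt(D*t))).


t_seconds = 22 * 365.25 * 24 * 3600 = 694267200.0 s
arg = 0.023 / (2 * sqrt(3.91e-12 * 694267200.0))
= 0.2207
erfc(0.2207) = 0.7549
C = 0.52 * 0.7549 = 0.3926%

0.3926


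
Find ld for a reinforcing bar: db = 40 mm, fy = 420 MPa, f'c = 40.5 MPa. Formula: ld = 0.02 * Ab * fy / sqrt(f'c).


Ab = pi * 40^2 / 4 = 1256.637 mm2
ld = 0.02 * 1256.637 * 420 / sqrt(40.5)
= 1658.7 mm

1658.7


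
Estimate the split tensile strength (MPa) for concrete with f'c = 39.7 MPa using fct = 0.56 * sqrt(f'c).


fct = 0.56 * sqrt(39.7)
= 0.56 * 6.301
= 3.528 MPa

3.528


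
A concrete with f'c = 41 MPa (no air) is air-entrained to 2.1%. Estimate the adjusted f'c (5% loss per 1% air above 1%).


Strength loss = (2.1 - 1) * 5 = 5.5%
f'c = 41 * (1 - 5.5/100)
= 38.74 MPa

38.74


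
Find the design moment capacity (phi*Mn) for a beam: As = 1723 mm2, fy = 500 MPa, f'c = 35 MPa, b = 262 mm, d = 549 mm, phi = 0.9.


a = As * fy / (0.85 * f'c * b)
= 1723 * 500 / (0.85 * 35 * 262)
= 110.5267 mm
Mn = As * fy * (d - a/2) / 10^6
= 425.3541 kN-m
phi*Mn = 0.9 * 425.3541 = 382.82 kN-m

382.82


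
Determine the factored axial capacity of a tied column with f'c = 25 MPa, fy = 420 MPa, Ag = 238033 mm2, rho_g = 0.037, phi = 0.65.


Ast = rho * Ag = 0.037 * 238033 = 8807.221 mm2
phi*Pn = 0.65 * 0.80 * (0.85 * 25 * (238033 - 8807.221) + 420 * 8807.221) / 1000
= 4456.44 kN

4456.44


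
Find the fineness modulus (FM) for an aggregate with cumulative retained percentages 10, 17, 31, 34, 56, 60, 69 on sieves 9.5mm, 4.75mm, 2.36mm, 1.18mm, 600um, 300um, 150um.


FM = sum(cumulative % retained) / 100
= 277 / 100
= 2.77

2.77


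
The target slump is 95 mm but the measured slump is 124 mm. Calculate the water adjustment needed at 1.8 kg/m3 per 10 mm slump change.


Difference = 95 - 124 = -29 mm
Water adjustment = -29 * 1.8 / 10 = -5.2 kg/m3

-5.2


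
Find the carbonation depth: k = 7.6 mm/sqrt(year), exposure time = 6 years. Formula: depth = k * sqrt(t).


depth = k * sqrt(t)
= 7.6 * sqrt(6)
= 18.62 mm

18.62


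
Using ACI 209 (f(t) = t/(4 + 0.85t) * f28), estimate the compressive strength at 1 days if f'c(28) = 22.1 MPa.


f(1) = 1 / (4 + 0.85 * 1) * 22.1
= 1 / 4.85 * 22.1
= 4.56 MPa

4.56


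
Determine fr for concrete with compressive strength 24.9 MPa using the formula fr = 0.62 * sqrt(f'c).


fr = 0.62 * sqrt(24.9)
= 3.094 MPa

3.094


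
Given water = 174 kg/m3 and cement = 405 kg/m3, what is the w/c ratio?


w/c = water / cement
w/c = 174 / 405 = 0.43

0.43


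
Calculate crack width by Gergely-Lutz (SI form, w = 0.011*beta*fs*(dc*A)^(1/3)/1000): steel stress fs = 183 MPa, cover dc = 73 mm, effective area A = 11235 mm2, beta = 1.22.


w = 0.011 * beta * fs * (dc * A)^(1/3) / 1000
= 0.011 * 1.22 * 183 * (73 * 11235)^(1/3) / 1000
= 0.23 mm

0.23


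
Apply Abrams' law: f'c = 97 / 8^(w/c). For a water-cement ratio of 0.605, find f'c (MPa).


f'c = 97 / 8^0.605
= 97 / 3.519
= 27.57 MPa

27.57


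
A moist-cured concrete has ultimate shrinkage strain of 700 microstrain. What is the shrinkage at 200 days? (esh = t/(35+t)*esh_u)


esh(200) = 200 / (35 + 200) * 700
= 200 / 235 * 700
= 595.7 microstrain

595.7


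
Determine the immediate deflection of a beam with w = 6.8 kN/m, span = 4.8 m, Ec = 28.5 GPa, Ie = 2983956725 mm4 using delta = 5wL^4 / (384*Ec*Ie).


Convert: L = 4.8 m = 4800 mm, Ec = 28.5 GPa = 28500 MPa
delta = 5 * 6.8 * 4800^4 / (384 * 28500 * 2983956725)
= 0.55 mm

0.55


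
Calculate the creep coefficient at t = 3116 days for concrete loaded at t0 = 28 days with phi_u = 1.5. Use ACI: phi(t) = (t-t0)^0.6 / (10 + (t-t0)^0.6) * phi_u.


dt = 3116 - 28 = 3088
phi = 3088^0.6 / (10 + 3088^0.6) * 1.5
= 1.388

1.388


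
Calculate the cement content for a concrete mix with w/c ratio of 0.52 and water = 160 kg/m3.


Cement = water / (w/c)
= 160 / 0.52
= 307.7 kg/m3

307.7


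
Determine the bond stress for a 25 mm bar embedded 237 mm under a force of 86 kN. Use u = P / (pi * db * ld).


u = P / (pi * db * ld)
= 86 * 1000 / (pi * 25 * 237)
= 4.62 MPa

4.62


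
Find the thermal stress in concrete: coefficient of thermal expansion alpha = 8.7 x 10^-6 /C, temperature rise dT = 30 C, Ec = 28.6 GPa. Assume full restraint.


sigma = alpha * dT * Ec
= 8.7e-6 * 30 * 28.6 * 1000
= 7.465 MPa

7.465


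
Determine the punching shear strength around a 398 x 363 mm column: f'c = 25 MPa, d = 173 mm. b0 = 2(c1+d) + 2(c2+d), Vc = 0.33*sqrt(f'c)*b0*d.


b0 = 2*(398 + 173) + 2*(363 + 173) = 2214 mm
Vc = 0.33 * sqrt(25) * 2214 * 173 / 1000
= 631.99 kN

631.99


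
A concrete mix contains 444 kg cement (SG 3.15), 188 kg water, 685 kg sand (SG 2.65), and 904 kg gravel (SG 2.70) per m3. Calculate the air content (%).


Vol cement = 444 / (3.15 * 1000) = 0.140952 m3
Vol water = 188 / 1000 = 0.188 m3
Vol sand = 685 / (2.65 * 1000) = 0.258491 m3
Vol gravel = 904 / (2.70 * 1000) = 0.334815 m3
Total solid + water volume = 0.922258 m3
Air = (1 - 0.922258) * 100 = 7.77%

7.77


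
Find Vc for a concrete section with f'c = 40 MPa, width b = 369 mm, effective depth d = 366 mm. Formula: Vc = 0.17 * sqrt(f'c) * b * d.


Vc = 0.17 * sqrt(40) * 369 * 366 / 1000
= 145.21 kN

145.21


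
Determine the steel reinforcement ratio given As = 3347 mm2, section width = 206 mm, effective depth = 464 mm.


rho = As / (b * d)
= 3347 / (206 * 464)
= 0.035

0.035


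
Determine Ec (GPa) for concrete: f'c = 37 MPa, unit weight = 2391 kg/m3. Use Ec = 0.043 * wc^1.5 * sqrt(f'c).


Ec = 0.043 * 2391^1.5 * sqrt(37) / 1000
= 30.58 GPa

30.58


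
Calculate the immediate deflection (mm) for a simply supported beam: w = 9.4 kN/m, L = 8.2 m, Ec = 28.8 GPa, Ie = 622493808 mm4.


Convert: L = 8.2 m = 8200 mm, Ec = 28.8 GPa = 28800 MPa
delta = 5 * 9.4 * 8200^4 / (384 * 28800 * 622493808)
= 30.87 mm

30.87


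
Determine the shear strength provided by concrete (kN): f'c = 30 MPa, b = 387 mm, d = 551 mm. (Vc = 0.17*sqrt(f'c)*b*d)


Vc = 0.17 * sqrt(30) * 387 * 551 / 1000
= 198.55 kN

198.55


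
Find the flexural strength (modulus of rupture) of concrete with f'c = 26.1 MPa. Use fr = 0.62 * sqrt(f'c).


fr = 0.62 * sqrt(26.1)
= 3.167 MPa

3.167


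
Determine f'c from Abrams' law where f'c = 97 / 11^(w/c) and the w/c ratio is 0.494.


f'c = 97 / 11^0.494
= 97 / 3.269
= 29.67 MPa

29.67


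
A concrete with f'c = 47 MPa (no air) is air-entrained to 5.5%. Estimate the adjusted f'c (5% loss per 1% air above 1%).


Strength loss = (5.5 - 1) * 5 = 22.5%
f'c = 47 * (1 - 22.5/100)
= 36.43 MPa

36.43


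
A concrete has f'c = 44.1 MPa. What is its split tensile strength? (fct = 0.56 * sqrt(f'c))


fct = 0.56 * sqrt(44.1)
= 0.56 * 6.641
= 3.719 MPa

3.719


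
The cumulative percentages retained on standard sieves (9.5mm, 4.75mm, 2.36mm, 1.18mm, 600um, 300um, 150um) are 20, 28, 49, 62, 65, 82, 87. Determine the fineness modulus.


FM = sum(cumulative % retained) / 100
= 393 / 100
= 3.93

3.93


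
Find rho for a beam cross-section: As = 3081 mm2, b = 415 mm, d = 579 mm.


rho = As / (b * d)
= 3081 / (415 * 579)
= 0.0128

0.0128


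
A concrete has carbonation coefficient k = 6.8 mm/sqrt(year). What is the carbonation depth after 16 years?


depth = k * sqrt(t)
= 6.8 * sqrt(16)
= 27.2 mm

27.2


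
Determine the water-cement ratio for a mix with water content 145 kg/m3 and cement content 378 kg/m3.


w/c = water / cement
w/c = 145 / 378 = 0.384

0.384


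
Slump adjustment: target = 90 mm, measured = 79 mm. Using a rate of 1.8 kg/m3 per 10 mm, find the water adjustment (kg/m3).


Difference = 90 - 79 = 11 mm
Water adjustment = 11 * 1.8 / 10 = 2.0 kg/m3

2.0


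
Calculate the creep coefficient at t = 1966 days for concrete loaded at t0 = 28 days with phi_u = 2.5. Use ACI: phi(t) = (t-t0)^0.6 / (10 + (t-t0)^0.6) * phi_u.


dt = 1966 - 28 = 1938
phi = 1938^0.6 / (10 + 1938^0.6) * 2.5
= 2.259

2.259


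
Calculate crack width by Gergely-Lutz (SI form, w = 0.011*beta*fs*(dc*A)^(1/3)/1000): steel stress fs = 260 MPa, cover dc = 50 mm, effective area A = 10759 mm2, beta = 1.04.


w = 0.011 * beta * fs * (dc * A)^(1/3) / 1000
= 0.011 * 1.04 * 260 * (50 * 10759)^(1/3) / 1000
= 0.242 mm

0.242


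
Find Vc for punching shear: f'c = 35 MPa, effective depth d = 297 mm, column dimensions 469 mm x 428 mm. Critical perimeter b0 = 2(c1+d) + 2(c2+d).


b0 = 2*(469 + 297) + 2*(428 + 297) = 2982 mm
Vc = 0.33 * sqrt(35) * 2982 * 297 / 1000
= 1729.07 kN

1729.07


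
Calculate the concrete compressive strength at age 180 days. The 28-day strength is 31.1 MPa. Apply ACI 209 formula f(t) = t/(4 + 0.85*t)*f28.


f(180) = 180 / (4 + 0.85 * 180) * 31.1
= 180 / 157.0 * 31.1
= 35.66 MPa

35.66


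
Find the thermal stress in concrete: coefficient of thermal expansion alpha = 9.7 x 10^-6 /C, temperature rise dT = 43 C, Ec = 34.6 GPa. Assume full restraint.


sigma = alpha * dT * Ec
= 9.7e-6 * 43 * 34.6 * 1000
= 14.432 MPa

14.432


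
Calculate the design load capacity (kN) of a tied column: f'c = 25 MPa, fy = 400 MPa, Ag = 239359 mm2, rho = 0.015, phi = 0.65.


Ast = rho * Ag = 0.015 * 239359 = 3590.385 mm2
phi*Pn = 0.65 * 0.80 * (0.85 * 25 * (239359 - 3590.385) + 400 * 3590.385) / 1000
= 3352.04 kN

3352.04


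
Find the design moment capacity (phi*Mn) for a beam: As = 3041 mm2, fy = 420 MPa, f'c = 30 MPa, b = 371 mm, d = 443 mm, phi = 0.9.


a = As * fy / (0.85 * f'c * b)
= 3041 * 420 / (0.85 * 30 * 371)
= 135.0055 mm
Mn = As * fy * (d - a/2) / 10^6
= 479.5926 kN-m
phi*Mn = 0.9 * 479.5926 = 431.63 kN-m

431.63


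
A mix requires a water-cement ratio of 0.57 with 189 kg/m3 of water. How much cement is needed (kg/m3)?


Cement = water / (w/c)
= 189 / 0.57
= 331.6 kg/m3

331.6


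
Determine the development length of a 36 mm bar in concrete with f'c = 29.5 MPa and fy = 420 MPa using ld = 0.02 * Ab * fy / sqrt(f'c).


Ab = pi * 36^2 / 4 = 1017.876 mm2
ld = 0.02 * 1017.876 * 420 / sqrt(29.5)
= 1574.2 mm

1574.2


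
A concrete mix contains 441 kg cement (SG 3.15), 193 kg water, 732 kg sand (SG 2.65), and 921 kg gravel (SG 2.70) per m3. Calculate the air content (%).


Vol cement = 441 / (3.15 * 1000) = 0.14 m3
Vol water = 193 / 1000 = 0.193 m3
Vol sand = 732 / (2.65 * 1000) = 0.276226 m3
Vol gravel = 921 / (2.70 * 1000) = 0.341111 m3
Total solid + water volume = 0.950338 m3
Air = (1 - 0.950338) * 100 = 4.97%

4.97


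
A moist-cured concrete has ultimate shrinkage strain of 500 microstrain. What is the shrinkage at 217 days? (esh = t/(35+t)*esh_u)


esh(217) = 217 / (35 + 217) * 500
= 217 / 252 * 500
= 430.6 microstrain

430.6


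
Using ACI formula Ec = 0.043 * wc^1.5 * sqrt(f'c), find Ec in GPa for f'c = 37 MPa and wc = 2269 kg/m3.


Ec = 0.043 * 2269^1.5 * sqrt(37) / 1000
= 28.27 GPa

28.27


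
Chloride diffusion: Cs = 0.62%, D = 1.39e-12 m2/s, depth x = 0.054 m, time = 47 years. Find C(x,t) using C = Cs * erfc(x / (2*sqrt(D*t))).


t_seconds = 47 * 365.25 * 24 * 3600 = 1483207200.0 s
arg = 0.054 / (2 * sqrt(1.39e-12 * 1483207200.0))
= 0.5946
erfc(0.5946) = 0.4004
C = 0.62 * 0.4004 = 0.2482%

0.2482


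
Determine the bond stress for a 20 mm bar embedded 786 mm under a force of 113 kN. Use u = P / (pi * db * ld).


u = P / (pi * db * ld)
= 113 * 1000 / (pi * 20 * 786)
= 2.288 MPa

2.288


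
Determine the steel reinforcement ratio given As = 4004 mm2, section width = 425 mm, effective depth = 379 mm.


rho = As / (b * d)
= 4004 / (425 * 379)
= 0.0249

0.0249


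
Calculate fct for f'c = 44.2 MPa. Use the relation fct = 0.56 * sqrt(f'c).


fct = 0.56 * sqrt(44.2)
= 0.56 * 6.648
= 3.723 MPa

3.723


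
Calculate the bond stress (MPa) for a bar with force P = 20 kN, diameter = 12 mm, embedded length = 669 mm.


u = P / (pi * db * ld)
= 20 * 1000 / (pi * 12 * 669)
= 0.793 MPa

0.793


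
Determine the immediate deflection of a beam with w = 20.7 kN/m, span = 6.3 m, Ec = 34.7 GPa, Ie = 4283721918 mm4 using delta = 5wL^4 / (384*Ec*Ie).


Convert: L = 6.3 m = 6300 mm, Ec = 34.7 GPa = 34700 MPa
delta = 5 * 20.7 * 6300^4 / (384 * 34700 * 4283721918)
= 2.86 mm

2.86


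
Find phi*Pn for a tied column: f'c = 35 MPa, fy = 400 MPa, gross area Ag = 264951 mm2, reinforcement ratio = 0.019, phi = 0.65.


Ast = rho * Ag = 0.019 * 264951 = 5034.069 mm2
phi*Pn = 0.65 * 0.80 * (0.85 * 35 * (264951 - 5034.069) + 400 * 5034.069) / 1000
= 5068.0 kN

5068.0


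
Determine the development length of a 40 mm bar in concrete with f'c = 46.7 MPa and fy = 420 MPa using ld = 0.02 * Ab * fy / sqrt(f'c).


Ab = pi * 40^2 / 4 = 1256.637 mm2
ld = 0.02 * 1256.637 * 420 / sqrt(46.7)
= 1544.7 mm

1544.7


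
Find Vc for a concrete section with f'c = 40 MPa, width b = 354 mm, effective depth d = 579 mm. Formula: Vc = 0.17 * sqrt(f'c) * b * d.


Vc = 0.17 * sqrt(40) * 354 * 579 / 1000
= 220.37 kN

220.37


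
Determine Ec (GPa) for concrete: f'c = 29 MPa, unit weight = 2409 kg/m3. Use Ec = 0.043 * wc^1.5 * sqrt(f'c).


Ec = 0.043 * 2409^1.5 * sqrt(29) / 1000
= 27.38 GPa

27.38


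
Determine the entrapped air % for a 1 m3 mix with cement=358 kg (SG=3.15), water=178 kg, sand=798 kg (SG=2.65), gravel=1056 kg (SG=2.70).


Vol cement = 358 / (3.15 * 1000) = 0.113651 m3
Vol water = 178 / 1000 = 0.178 m3
Vol sand = 798 / (2.65 * 1000) = 0.301132 m3
Vol gravel = 1056 / (2.70 * 1000) = 0.391111 m3
Total solid + water volume = 0.983894 m3
Air = (1 - 0.983894) * 100 = 1.61%

1.61


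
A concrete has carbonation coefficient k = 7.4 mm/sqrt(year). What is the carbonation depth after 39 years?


depth = k * sqrt(t)
= 7.4 * sqrt(39)
= 46.21 mm

46.21


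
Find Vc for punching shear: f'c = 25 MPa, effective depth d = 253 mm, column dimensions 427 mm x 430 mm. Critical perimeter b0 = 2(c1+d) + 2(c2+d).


b0 = 2*(427 + 253) + 2*(430 + 253) = 2726 mm
Vc = 0.33 * sqrt(25) * 2726 * 253 / 1000
= 1137.97 kN

1137.97


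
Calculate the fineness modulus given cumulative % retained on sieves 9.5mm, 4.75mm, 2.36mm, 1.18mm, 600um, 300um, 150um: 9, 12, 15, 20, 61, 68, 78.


FM = sum(cumulative % retained) / 100
= 263 / 100
= 2.63

2.63


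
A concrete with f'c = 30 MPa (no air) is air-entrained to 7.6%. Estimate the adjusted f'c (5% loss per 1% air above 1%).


Strength loss = (7.6 - 1) * 5 = 33.0%
f'c = 30 * (1 - 33.0/100)
= 20.1 MPa

20.1


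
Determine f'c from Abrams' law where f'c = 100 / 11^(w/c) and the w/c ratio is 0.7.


f'c = 100 / 11^0.7
= 100 / 5.358
= 18.66 MPa

18.66


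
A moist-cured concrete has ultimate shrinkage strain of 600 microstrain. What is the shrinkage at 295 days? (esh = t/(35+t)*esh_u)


esh(295) = 295 / (35 + 295) * 600
= 295 / 330 * 600
= 536.4 microstrain

536.4


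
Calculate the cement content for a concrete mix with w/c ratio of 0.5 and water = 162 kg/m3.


Cement = water / (w/c)
= 162 / 0.5
= 324.0 kg/m3

324.0


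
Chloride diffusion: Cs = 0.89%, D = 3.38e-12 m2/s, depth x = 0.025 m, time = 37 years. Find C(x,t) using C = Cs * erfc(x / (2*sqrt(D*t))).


t_seconds = 37 * 365.25 * 24 * 3600 = 1167631200.0 s
arg = 0.025 / (2 * sqrt(3.38e-12 * 1167631200.0))
= 0.199
erfc(0.199) = 0.7784
C = 0.89 * 0.7784 = 0.6928%

0.6928


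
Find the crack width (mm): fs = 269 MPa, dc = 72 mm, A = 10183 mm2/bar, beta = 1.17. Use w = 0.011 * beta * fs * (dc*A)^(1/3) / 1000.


w = 0.011 * beta * fs * (dc * A)^(1/3) / 1000
= 0.011 * 1.17 * 269 * (72 * 10183)^(1/3) / 1000
= 0.312 mm

0.312


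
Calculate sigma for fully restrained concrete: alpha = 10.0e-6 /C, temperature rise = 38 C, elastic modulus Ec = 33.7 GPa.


sigma = alpha * dT * Ec
= 10.0e-6 * 38 * 33.7 * 1000
= 12.806 MPa

12.806


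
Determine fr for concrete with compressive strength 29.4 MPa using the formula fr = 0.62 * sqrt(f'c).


fr = 0.62 * sqrt(29.4)
= 3.362 MPa

3.362


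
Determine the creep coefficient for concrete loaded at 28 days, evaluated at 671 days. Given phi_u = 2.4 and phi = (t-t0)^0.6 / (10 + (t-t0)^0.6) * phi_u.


dt = 671 - 28 = 643
phi = 643^0.6 / (10 + 643^0.6) * 2.4
= 1.989

1.989
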